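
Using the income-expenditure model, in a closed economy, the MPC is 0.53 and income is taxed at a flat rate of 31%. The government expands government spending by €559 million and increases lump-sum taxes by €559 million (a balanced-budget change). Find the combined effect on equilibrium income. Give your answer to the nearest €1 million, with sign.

+€414 million

Expenditure multiplier = 1/(1 − c(1−t)) = 1/(1 − 0.53×0.69) = 1/0.6343 ≈ 1.577.
ΔG contributes k·ΔG = (+€559 million) / 0.6343 ≈ +€881.3 million.
ΔT of +€559 million changes first-round spending by −c·ΔT = −€296.27 million, contributing k·(−c·ΔT) = (−€296.27 million) / 0.6343 ≈ −€467.1 million.
Net ΔY = k(ΔG − c·ΔT) = (+€262.73 million) / 0.6343 ≈ +€414 million.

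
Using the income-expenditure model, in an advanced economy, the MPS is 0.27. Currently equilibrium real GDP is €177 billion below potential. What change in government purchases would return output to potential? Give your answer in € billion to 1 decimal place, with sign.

MPC = 1 − MPS = 1 − 0.27 = 0.73.
Spending multiplier = 1/(1 − MPC) = 1/(1 − 0.73) = 1/0.27 ≈ 3.704.
Need ΔY = +€177 billion, so ΔG = ΔY/k = (+€177 billion) × 0.27 ≈ +€47.8 billion.
The government should increase government purchases by €47.8 billion.

+€47.8 billion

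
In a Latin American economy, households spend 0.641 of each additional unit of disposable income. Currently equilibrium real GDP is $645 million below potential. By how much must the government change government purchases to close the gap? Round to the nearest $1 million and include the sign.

Spending multiplier = 1/(1 − MPC) = 1/(1 − 0.641) = 1/0.359 ≈ 2.786.
Need ΔY = +$645 million, so ΔG = ΔY/k = (+$645 million) × 0.359 ≈ +$232 million.
The government should increase government purchases by $232 million.

+$232 million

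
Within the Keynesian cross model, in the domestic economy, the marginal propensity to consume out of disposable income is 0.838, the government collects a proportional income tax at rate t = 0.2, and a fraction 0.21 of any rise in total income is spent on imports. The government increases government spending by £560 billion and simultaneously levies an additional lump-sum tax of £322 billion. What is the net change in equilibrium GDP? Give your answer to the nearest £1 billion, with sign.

+£538 billion

Expenditure multiplier = 1/(1 − c(1−t) + m) = 1/(1 − 0.838×0.8 + 0.21) = 1/0.5396 ≈ 1.853.
ΔG contributes k·ΔG = (+£560 billion) / 0.5396 ≈ +£1,037.8 billion.
ΔT of +£322 billion changes first-round spending by −c·ΔT = −£269.836 billion, contributing k·(−c·ΔT) = (−£269.836 billion) / 0.5396 ≈ −£500.1 billion.
Net ΔY = k(ΔG − c·ΔT) = (+£290.164 billion) / 0.5396 ≈ +£538 billion.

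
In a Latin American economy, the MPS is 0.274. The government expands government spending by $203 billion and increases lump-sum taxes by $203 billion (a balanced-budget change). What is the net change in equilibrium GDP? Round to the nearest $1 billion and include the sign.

MPC = 1 − MPS = 1 − 0.274 = 0.726.
Expenditure multiplier = 1/(1 − MPC) = 1/(1 − 0.726) = 1/0.274 ≈ 3.65.
ΔG contributes k·ΔG = (+$203 billion) / 0.274 ≈ +$740.9 billion.
ΔT of +$203 billion changes first-round spending by −c·ΔT = −$147.378 billion, contributing k·(−c·ΔT) = (−$147.378 billion) / 0.274 ≈ −$537.9 billion.
With ΔG = ΔT and no other leakages, the balanced-budget multiplier is 1, so ΔY = ΔG = +$203 billion.

+$203 billion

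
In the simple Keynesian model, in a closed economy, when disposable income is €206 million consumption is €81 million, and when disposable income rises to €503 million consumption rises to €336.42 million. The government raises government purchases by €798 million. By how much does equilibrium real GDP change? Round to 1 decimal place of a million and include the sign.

MPC = ΔC/ΔYd = (336.42 − 81)/(503 − 206) = 255.42/297 = 0.86.
Expenditure multiplier = 1/(1 − MPC) = 1/(1 − 0.86) = 1/0.14 ≈ 7.143.
ΔY = k × ΔG = (+€798 million) / 0.14 = +€5,700 million.

+€5,700.0 million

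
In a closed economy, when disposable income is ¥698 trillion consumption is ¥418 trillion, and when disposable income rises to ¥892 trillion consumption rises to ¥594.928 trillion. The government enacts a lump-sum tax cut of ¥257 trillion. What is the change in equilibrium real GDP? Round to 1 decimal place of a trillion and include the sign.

MPC = ΔC/ΔYd = (594.928 − 418)/(892 − 698) = 176.928/194 = 0.912.
A lump-sum tax change of −¥257 trillion shifts disposable income by +¥257 trillion; first-round consumption changes by −c × ΔT = −0.912 × (−¥257 trillion) = +¥234.384 trillion.
Expenditure multiplier = 1/(1 − MPC) = 1/(1 − 0.912) = 1/0.088 ≈ 11.364.
The tax multiplier is −c × k ≈ −10.364, so ΔY = k × (−c·ΔT) = (+¥234.384 trillion) / 0.088 ≈ +¥2,663.5 trillion.

+¥2,663.5 trillion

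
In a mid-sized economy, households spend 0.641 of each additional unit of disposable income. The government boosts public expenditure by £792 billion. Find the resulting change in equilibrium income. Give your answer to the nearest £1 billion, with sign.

Spending multiplier = 1/(1 − MPC) = 1/(1 − 0.641) = 1/0.359 ≈ 2.786.
ΔY = k × ΔG = (+£792 billion) / 0.359 ≈ +£2,206 billion.

+£2,206 billion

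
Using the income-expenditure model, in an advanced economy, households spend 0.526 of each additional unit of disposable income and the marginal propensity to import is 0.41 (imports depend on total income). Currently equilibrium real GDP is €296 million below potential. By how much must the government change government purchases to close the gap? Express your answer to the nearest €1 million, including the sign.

+€262 million

Spending multiplier = 1/(1 − c + m) = 1/(1 − 0.526 + 0.41) = 1/0.884 ≈ 1.131.
Need ΔY = +€296 million, so ΔG = ΔY/k = (+€296 million) × 0.884 ≈ +€262 million.
The government should increase government purchases by €262 million.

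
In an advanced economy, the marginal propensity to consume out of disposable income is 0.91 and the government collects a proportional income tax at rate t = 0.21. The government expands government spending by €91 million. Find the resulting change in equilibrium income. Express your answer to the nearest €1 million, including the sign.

+€324 million

Government-spending multiplier = 1/(1 − c(1−t)) = 1/(1 − 0.91×0.79) = 1/0.2811 ≈ 3.557.
ΔY = k × ΔG = (+€91 million) / 0.2811 ≈ +€324 million.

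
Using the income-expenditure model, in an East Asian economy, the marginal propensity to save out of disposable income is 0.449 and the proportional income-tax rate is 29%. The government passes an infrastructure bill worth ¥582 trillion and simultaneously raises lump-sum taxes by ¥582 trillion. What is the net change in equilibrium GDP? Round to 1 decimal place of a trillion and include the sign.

+¥429.2 trillion

MPC = 1 − MPS = 1 − 0.449 = 0.551.
Expenditure multiplier = 1/(1 − c(1−t)) = 1/(1 − 0.551×0.71) = 1/0.60879 ≈ 1.643.
ΔG contributes k·ΔG = (+¥582 trillion) / 0.60879 ≈ +¥956 trillion.
ΔT of +¥582 trillion changes first-round spending by −c·ΔT = −¥320.682 trillion, contributing k·(−c·ΔT) = (−¥320.682 trillion) / 0.60879 ≈ −¥526.8 trillion.
Net ΔY = k(ΔG − c·ΔT) = (+¥261.318 trillion) / 0.60879 ≈ +¥429.2 trillion.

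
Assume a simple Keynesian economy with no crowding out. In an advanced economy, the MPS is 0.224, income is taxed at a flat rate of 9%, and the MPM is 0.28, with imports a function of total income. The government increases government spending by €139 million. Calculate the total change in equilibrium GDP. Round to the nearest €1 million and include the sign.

+€242 million

MPC = 1 − MPS = 1 − 0.224 = 0.776.
Expenditure multiplier = 1/(1 − c(1−t) + m) = 1/(1 − 0.776×0.91 + 0.28) = 1/0.57384 ≈ 1.743.
ΔY = k × ΔG = (+€139 million) / 0.57384 ≈ +€242 million.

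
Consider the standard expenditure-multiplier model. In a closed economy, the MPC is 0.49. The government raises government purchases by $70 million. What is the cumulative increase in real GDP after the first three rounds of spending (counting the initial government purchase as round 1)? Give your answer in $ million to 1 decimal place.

Round 1 adds ΔG = $70 million; each later round is MPC = 0.49 times the previous.
After 3 rounds: 70 + 34.3 + 16.807 = ΔG·(1 − c^3)/(1 − c) = 70 × (1 − 0.117649)/0.51 ≈ $121.1 million.

$121.1 million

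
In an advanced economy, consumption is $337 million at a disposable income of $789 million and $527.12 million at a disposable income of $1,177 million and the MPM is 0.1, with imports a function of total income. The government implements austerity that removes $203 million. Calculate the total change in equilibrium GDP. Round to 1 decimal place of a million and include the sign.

−$332.8 million

MPC = ΔC/ΔYd = (527.12 − 337)/(1,177 − 789) = 190.12/388 = 0.49.
Expenditure multiplier = 1/(1 − c + m) = 1/(1 − 0.49 + 0.1) = 1/0.61 ≈ 1.639.
ΔY = k × ΔG = (−$203 million) / 0.61 ≈ −$332.8 million.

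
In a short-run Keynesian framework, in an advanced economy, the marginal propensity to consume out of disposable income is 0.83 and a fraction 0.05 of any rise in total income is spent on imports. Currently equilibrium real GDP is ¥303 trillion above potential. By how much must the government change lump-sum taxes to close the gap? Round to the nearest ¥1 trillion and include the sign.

Spending multiplier = 1/(1 − c + m) = 1/(1 − 0.83 + 0.05) = 1/0.22 ≈ 4.545.
Tax multiplier = −c·k = −0.83/0.22 ≈ −3.773. Need ΔY = −¥303 trillion, so ΔT = ΔY/(−c·k) = −(−¥303 trillion) × 0.22 / 0.83 ≈ +¥80 trillion.
The government should raise lump-sum taxes by ¥80 trillion.

+¥80 trillion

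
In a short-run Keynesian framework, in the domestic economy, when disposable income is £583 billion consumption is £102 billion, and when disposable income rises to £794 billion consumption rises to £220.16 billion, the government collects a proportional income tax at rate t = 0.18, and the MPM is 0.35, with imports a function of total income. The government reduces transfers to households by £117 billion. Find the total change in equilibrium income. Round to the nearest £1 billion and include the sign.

−£74 billion

MPC = ΔC/ΔYd = (220.16 − 102)/(794 − 583) = 118.16/211 = 0.56.
The transfer change shifts disposable income by −£117 billion, so first-round consumption changes by c·ΔTR = 0.56 × (−£117 billion) = −£65.52 billion.
Expenditure multiplier = 1/(1 − c(1−t) + m) = 1/(1 − 0.56×0.82 + 0.35) = 1/0.8908 ≈ 1.123.
The transfer multiplier is c × k ≈ 0.629, so ΔY = k × (c·ΔTR) = (−£65.52 billion) / 0.8908 ≈ −£74 billion.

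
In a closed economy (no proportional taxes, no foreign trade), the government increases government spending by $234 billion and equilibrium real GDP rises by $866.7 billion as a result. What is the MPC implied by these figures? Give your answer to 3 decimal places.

Implied spending multiplier k = ΔY/ΔG = 866.7/234 ≈ 3.7038.
Since k = 1/(1 − MPC), MPC = 1 − 1/k = 1 − ΔG/ΔY = 1 − 234/866.7 ≈ 0.730.

0.730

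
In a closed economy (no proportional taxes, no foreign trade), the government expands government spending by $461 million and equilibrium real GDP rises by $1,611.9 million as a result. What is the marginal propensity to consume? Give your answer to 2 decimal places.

Implied spending multiplier k = ΔY/ΔG = 1,611.9/461 ≈ 3.4965.
Since k = 1/(1 − MPC), MPC = 1 − 1/k = 1 − ΔG/ΔY = 1 − 461/1,611.9 ≈ 0.71.

0.71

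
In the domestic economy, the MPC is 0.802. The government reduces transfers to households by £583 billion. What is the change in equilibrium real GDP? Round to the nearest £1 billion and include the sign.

−£2,361 billion

The transfer change shifts disposable income by −£583 billion, so first-round consumption changes by c·ΔTR = 0.802 × (−£583 billion) = −£467.566 billion.
Expenditure multiplier = 1/(1 − MPC) = 1/(1 − 0.802) = 1/0.198 ≈ 5.051.
The transfer multiplier is c × k ≈ 4.051, so ΔY = k × (c·ΔTR) = (−£467.566 billion) / 0.198 ≈ −£2,361 billion.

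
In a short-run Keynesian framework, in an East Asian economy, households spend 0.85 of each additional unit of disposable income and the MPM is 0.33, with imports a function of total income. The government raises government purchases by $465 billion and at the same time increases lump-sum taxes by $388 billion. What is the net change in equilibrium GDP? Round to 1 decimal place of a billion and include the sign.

+$281.7 billion

Expenditure multiplier = 1/(1 − c + m) = 1/(1 − 0.85 + 0.33) = 1/0.48 ≈ 2.083.
ΔG contributes k·ΔG = (+$465 billion) / 0.48 ≈ +$968.8 billion.
ΔT of +$388 billion changes first-round spending by −c·ΔT = −$329.8 billion, contributing k·(−c·ΔT) = (−$329.8 billion) / 0.48 ≈ −$687.1 billion.
Net ΔY = k(ΔG − c·ΔT) = (+$135.2 billion) / 0.48 ≈ +$281.7 billion.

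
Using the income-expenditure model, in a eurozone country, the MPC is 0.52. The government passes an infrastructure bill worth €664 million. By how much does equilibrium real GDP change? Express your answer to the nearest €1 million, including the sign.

Government-spending multiplier = 1/(1 − MPC) = 1/(1 − 0.52) = 1/0.48 ≈ 2.083.
ΔY = k × ΔG = (+€664 million) / 0.48 ≈ +€1,383 million.

+€1,383 million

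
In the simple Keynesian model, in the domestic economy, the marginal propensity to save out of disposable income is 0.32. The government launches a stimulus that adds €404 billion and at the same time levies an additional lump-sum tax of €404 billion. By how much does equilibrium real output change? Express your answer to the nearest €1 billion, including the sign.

MPC = 1 − MPS = 1 − 0.32 = 0.68.
Expenditure multiplier = 1/(1 − MPC) = 1/(1 − 0.68) = 1/0.32 = 3.125.
ΔG contributes k·ΔG = (+€404 billion) / 0.32 = +€1,262.5 billion.
ΔT of +€404 billion changes first-round spending by −c·ΔT = −€274.72 billion, contributing k·(−c·ΔT) = (−€274.72 billion) / 0.32 = −€858.5 billion.
With ΔG = ΔT and no other leakages, the balanced-budget multiplier is 1, so ΔY = ΔG = +€404 billion.

+€404 billion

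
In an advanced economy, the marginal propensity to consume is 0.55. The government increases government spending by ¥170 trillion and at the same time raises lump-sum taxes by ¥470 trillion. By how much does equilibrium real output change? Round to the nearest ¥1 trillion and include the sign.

−¥197 trillion

Expenditure multiplier = 1/(1 − MPC) = 1/(1 − 0.55) = 1/0.45 ≈ 2.222.
ΔG contributes k·ΔG = (+¥170 trillion) / 0.45 ≈ +¥377.8 trillion.
ΔT of +¥470 trillion changes first-round spending by −c·ΔT = −¥258.5 trillion, contributing k·(−c·ΔT) = (−¥258.5 trillion) / 0.45 ≈ −¥574.4 trillion.
Net ΔY = k(ΔG − c·ΔT) = (−¥88.5 trillion) / 0.45 ≈ −¥197 trillion.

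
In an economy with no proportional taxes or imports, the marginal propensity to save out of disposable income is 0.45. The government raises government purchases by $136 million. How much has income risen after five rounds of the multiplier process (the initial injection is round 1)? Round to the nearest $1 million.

$287 million

MPC = 1 − MPS = 1 − 0.45 = 0.55.
Round 1 adds ΔG = $136 million; each later round is MPC = 0.55 times the previous.
After 5 rounds: 136 + 74.8 + 41.14 + 22.627 + 12.44485 = ΔG·(1 − c^5)/(1 − c) = 136 × (1 − 0.0503284375)/0.45 ≈ $287 million.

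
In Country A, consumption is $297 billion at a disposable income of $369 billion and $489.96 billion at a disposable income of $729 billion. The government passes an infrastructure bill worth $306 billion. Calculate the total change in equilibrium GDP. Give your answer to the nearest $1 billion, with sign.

MPC = ΔC/ΔYd = (489.96 − 297)/(729 − 369) = 192.96/360 = 0.536.
Expenditure multiplier = 1/(1 − MPC) = 1/(1 − 0.536) = 1/0.464 ≈ 2.155.
ΔY = k × ΔG = (+$306 billion) / 0.464 ≈ +$659 billion.

+$659 billion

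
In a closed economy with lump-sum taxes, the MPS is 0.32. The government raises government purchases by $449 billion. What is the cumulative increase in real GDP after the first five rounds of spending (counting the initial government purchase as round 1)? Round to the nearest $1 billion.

$1,199 billion

MPC = 1 − MPS = 1 − 0.32 = 0.68.
Round 1 adds ΔG = $449 billion; each later round is MPC = 0.68 times the previous.
After 5 rounds: 449 + 305.32 + 207.6176 + 141.179968 + 96.00237824 = ΔG·(1 − c^5)/(1 − c) = 449 × (1 − 0.1453933568)/0.32 ≈ $1,199 billion.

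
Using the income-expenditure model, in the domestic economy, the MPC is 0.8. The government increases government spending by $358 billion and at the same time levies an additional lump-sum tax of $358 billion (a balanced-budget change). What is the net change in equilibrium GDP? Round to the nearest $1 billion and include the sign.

+$358 billion

Expenditure multiplier = 1/(1 − MPC) = 1/(1 − 0.8) = 1/0.2 = 5.
ΔG contributes k·ΔG = (+$358 billion) / 0.2 = +$1,790 billion.
ΔT of +$358 billion changes first-round spending by −c·ΔT = −$286.4 billion, contributing k·(−c·ΔT) = (−$286.4 billion) / 0.2 = −$1,432 billion.
With ΔG = ΔT and no other leakages, the balanced-budget multiplier is 1, so ΔY = ΔG = +$358 billion.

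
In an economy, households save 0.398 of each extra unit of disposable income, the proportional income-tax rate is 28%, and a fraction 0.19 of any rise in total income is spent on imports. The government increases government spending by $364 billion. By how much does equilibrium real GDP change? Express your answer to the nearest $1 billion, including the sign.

MPC = 1 − MPS = 1 − 0.398 = 0.602.
Expenditure multiplier = 1/(1 − c(1−t) + m) = 1/(1 − 0.602×0.72 + 0.19) = 1/0.75656 ≈ 1.322.
ΔY = k × ΔG = (+$364 billion) / 0.75656 ≈ +$481 billion.

+$481 billion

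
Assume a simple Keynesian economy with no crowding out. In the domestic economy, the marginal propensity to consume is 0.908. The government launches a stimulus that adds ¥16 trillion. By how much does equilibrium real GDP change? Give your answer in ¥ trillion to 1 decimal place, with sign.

+¥173.9 trillion

Spending multiplier = 1/(1 − MPC) = 1/(1 − 0.908) = 1/0.092 ≈ 10.87.
ΔY = k × ΔG = (+¥16 trillion) / 0.092 ≈ +¥173.9 trillion.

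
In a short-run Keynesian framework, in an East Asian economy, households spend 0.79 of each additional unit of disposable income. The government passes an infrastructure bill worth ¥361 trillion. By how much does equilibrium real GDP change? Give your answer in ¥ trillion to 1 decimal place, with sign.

+¥1,719.0 trillion

Spending multiplier = 1/(1 − MPC) = 1/(1 − 0.79) = 1/0.21 ≈ 4.762.
ΔY = k × ΔG = (+¥361 trillion) / 0.21 ≈ +¥1,719 trillion.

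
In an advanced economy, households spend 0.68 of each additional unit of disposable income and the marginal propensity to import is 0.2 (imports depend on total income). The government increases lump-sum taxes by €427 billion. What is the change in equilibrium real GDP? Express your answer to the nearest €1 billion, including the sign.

−€558 billion

A lump-sum tax change of +€427 billion shifts disposable income by −€427 billion; first-round consumption changes by −c × ΔT = −0.68 × (+€427 billion) = −€290.36 billion.
Expenditure multiplier = 1/(1 − c + m) = 1/(1 − 0.68 + 0.2) = 1/0.52 ≈ 1.923.
The tax multiplier is −c × k ≈ −1.308, so ΔY = k × (−c·ΔT) = (−€290.36 billion) / 0.52 ≈ −€558 billion.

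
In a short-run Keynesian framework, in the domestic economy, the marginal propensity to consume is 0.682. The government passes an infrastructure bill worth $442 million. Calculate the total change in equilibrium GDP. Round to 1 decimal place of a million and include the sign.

Government-spending multiplier = 1/(1 − MPC) = 1/(1 − 0.682) = 1/0.318 ≈ 3.145.
ΔY = k × ΔG = (+$442 million) / 0.318 ≈ +$1,389.9 million.

+$1,389.9 million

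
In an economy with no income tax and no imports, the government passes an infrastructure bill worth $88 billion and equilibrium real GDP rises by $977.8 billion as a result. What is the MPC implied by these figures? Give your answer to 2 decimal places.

0.91

Implied spending multiplier k = ΔY/ΔG = 977.8/88 ≈ 11.1114.
Since k = 1/(1 − MPC), MPC = 1 − 1/k = 1 − ΔG/ΔY = 1 − 88/977.8 ≈ 0.91.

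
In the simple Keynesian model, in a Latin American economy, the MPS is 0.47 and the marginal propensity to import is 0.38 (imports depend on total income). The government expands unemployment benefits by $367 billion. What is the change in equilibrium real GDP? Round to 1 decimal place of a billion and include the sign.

+$228.8 billion

MPC = 1 − MPS = 1 − 0.47 = 0.53.
The transfer change shifts disposable income by +$367 billion, so first-round consumption changes by c·ΔTR = 0.53 × (+$367 billion) = +$194.51 billion.
Expenditure multiplier = 1/(1 − c + m) = 1/(1 − 0.53 + 0.38) = 1/0.85 ≈ 1.176.
The transfer multiplier is c × k ≈ 0.624, so ΔY = k × (c·ΔTR) = (+$194.51 billion) / 0.85 ≈ +$228.8 billion.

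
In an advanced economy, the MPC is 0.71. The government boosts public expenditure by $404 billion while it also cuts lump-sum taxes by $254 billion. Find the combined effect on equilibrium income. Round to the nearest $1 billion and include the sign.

Expenditure multiplier = 1/(1 − MPC) = 1/(1 − 0.71) = 1/0.29 ≈ 3.448.
ΔG contributes k·ΔG = (+$404 billion) / 0.29 ≈ +$1,393.1 billion.
ΔT of −$254 billion changes first-round spending by −c·ΔT = +$180.34 billion, contributing k·(−c·ΔT) = (+$180.34 billion) / 0.29 ≈ +$621.9 billion.
Net ΔY = k(ΔG − c·ΔT) = (+$584.34 billion) / 0.29 ≈ +$2,015 billion.

+$2,015 billion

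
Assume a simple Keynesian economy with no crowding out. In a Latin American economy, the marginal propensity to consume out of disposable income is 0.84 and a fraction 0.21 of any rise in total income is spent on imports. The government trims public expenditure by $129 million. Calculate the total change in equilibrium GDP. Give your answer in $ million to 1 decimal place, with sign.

−$348.6 million

Government-spending multiplier = 1/(1 − c + m) = 1/(1 − 0.84 + 0.21) = 1/0.37 ≈ 2.703.
ΔY = k × ΔG = (−$129 million) / 0.37 ≈ −$348.6 million.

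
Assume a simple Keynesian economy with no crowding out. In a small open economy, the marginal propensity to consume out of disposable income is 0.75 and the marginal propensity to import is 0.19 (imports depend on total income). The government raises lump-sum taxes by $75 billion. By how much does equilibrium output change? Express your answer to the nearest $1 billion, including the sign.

A lump-sum tax change of +$75 billion shifts disposable income by −$75 billion; first-round consumption changes by −c × ΔT = −0.75 × (+$75 billion) = −$56.25 billion.
Expenditure multiplier = 1/(1 − c + m) = 1/(1 − 0.75 + 0.19) = 1/0.44 ≈ 2.273.
The tax multiplier is −c × k ≈ −1.705, so ΔY = k × (−c·ΔT) = (−$56.25 billion) / 0.44 ≈ −$128 billion.

−$128 billion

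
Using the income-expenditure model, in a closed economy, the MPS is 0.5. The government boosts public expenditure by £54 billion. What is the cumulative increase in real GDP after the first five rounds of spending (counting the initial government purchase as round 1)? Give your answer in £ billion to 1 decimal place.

MPC = 1 − MPS = 1 − 0.5 = 0.5.
Round 1 adds ΔG = £54 billion; each later round is MPC = 0.5 times the previous.
After 5 rounds: 54 + 27 + 13.5 + 6.75 + 3.375 = ΔG·(1 − c^5)/(1 − c) = 54 × (1 − 0.03125)/0.5 ≈ £104.6 billion.

£104.6 billion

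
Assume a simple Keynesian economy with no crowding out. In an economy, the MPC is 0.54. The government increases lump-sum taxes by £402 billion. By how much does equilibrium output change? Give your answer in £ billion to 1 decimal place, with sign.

A lump-sum tax change of +£402 billion shifts disposable income by −£402 billion; first-round consumption changes by −c × ΔT = −0.54 × (+£402 billion) = −£217.08 billion.
Expenditure multiplier = 1/(1 − MPC) = 1/(1 − 0.54) = 1/0.46 ≈ 2.174.
The tax multiplier is −c × k ≈ −1.174, so ΔY = k × (−c·ΔT) = (−£217.08 billion) / 0.46 ≈ −£471.9 billion.

−£471.9 billion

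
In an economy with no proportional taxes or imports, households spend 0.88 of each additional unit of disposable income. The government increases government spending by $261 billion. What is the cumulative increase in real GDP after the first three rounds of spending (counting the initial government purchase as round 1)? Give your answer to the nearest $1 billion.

$693 billion

Round 1 adds ΔG = $261 billion; each later round is MPC = 0.88 times the previous.
After 3 rounds: 261 + 229.68 + 202.1184 = ΔG·(1 − c^3)/(1 − c) = 261 × (1 − 0.681472)/0.12 ≈ $693 billion.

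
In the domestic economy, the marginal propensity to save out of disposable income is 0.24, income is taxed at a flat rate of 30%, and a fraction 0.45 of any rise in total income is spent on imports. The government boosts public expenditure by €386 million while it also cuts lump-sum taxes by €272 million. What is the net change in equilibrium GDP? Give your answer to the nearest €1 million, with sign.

MPC = 1 − MPS = 1 − 0.24 = 0.76.
Expenditure multiplier = 1/(1 − c(1−t) + m) = 1/(1 − 0.76×0.7 + 0.45) = 1/0.918 ≈ 1.089.
ΔG contributes k·ΔG = (+€386 million) / 0.918 ≈ +€420.5 million.
ΔT of −€272 million changes first-round spending by −c·ΔT = +€206.72 million, contributing k·(−c·ΔT) = (+€206.72 million) / 0.918 ≈ +€225.2 million.
Net ΔY = k(ΔG − c·ΔT) = (+€592.72 million) / 0.918 ≈ +€646 million.

+€646 million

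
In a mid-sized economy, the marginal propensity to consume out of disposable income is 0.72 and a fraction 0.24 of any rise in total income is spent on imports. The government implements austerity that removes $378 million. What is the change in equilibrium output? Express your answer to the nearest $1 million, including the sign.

Expenditure multiplier = 1/(1 − c + m) = 1/(1 − 0.72 + 0.24) = 1/0.52 ≈ 1.923.
ΔY = k × ΔG = (−$378 million) / 0.52 ≈ −$727 million.

−$727 million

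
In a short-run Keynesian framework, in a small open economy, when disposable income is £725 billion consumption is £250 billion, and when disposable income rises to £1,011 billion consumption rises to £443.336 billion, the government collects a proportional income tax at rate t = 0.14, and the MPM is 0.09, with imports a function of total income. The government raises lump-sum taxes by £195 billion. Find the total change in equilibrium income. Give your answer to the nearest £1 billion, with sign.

−£259 billion

MPC = ΔC/ΔYd = (443.336 − 250)/(1,011 − 725) = 193.336/286 = 0.676.
A lump-sum tax change of +£195 billion shifts disposable income by −£195 billion; first-round consumption changes by −c × ΔT = −0.676 × (+£195 billion) = −£131.82 billion.
Expenditure multiplier = 1/(1 − c(1−t) + m) = 1/(1 − 0.676×0.86 + 0.09) = 1/0.50864 ≈ 1.966.
The tax multiplier is −c × k ≈ −1.329, so ΔY = k × (−c·ΔT) = (−£131.82 billion) / 0.50864 ≈ −£259 billion.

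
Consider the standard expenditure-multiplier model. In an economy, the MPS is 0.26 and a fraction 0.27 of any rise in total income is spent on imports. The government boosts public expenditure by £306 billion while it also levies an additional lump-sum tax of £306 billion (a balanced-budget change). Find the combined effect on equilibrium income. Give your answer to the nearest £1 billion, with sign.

MPC = 1 − MPS = 1 − 0.26 = 0.74.
Expenditure multiplier = 1/(1 − c + m) = 1/(1 − 0.74 + 0.27) = 1/0.53 ≈ 1.887.
ΔG contributes k·ΔG = (+£306 billion) / 0.53 ≈ +£577.4 billion.
ΔT of +£306 billion changes first-round spending by −c·ΔT = −£226.44 billion, contributing k·(−c·ΔT) = (−£226.44 billion) / 0.53 ≈ −£427.2 billion.
Net ΔY = k(ΔG − c·ΔT) = (+£79.56 billion) / 0.53 ≈ +£150 billion.

+£150 billion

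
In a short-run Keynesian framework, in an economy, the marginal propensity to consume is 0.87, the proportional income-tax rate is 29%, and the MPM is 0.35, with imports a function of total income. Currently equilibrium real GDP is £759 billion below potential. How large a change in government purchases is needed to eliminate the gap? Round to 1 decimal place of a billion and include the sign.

+£555.8 billion

Spending multiplier = 1/(1 − c(1−t) + m) = 1/(1 − 0.87×0.71 + 0.35) = 1/0.7323 ≈ 1.366.
Need ΔY = +£759 billion, so ΔG = ΔY/k = (+£759 billion) × 0.7323 ≈ +£555.8 billion.
The government should increase government purchases by £555.8 billion.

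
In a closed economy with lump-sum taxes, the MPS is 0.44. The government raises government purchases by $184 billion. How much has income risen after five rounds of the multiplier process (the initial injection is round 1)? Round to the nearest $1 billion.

$395 billion

MPC = 1 − MPS = 1 − 0.44 = 0.56.
Round 1 adds ΔG = $184 billion; each later round is MPC = 0.56 times the previous.
After 5 rounds: 184 + 103.04 + 57.7024 + 32.313344 + 18.09547264 = ΔG·(1 − c^5)/(1 − c) = 184 × (1 − 0.0550731776)/0.44 ≈ $395 billion.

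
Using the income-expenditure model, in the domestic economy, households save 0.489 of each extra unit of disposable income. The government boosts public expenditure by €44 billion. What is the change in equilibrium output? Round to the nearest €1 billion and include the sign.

MPC = 1 − MPS = 1 − 0.489 = 0.511.
Government-spending multiplier = 1/(1 − MPC) = 1/(1 − 0.511) = 1/0.489 ≈ 2.045.
ΔY = k × ΔG = (+€44 billion) / 0.489 ≈ +€90 billion.

+€90 billion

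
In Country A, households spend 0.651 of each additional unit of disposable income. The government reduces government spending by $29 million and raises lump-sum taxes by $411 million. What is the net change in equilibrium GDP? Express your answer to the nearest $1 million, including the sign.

Expenditure multiplier = 1/(1 − MPC) = 1/(1 − 0.651) = 1/0.349 ≈ 2.865.
ΔG contributes k·ΔG = (−$29 million) / 0.349 ≈ −$83.1 million.
ΔT of +$411 million changes first-round spending by −c·ΔT = −$267.561 million, contributing k·(−c·ΔT) = (−$267.561 million) / 0.349 ≈ −$766.7 million.
Net ΔY = k(ΔG − c·ΔT) = (−$296.561 million) / 0.349 ≈ −$850 million.

−$850 million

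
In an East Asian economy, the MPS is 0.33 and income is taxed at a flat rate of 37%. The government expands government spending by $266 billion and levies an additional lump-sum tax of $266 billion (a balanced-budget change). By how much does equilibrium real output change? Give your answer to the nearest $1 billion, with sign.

+$152 billion

MPC = 1 − MPS = 1 − 0.33 = 0.67.
Expenditure multiplier = 1/(1 − c(1−t)) = 1/(1 − 0.67×0.63) = 1/0.5779 ≈ 1.73.
ΔG contributes k·ΔG = (+$266 billion) / 0.5779 ≈ +$460.3 billion.
ΔT of +$266 billion changes first-round spending by −c·ΔT = −$178.22 billion, contributing k·(−c·ΔT) = (−$178.22 billion) / 0.5779 ≈ −$308.4 billion.
Net ΔY = k(ΔG − c·ΔT) = (+$87.78 billion) / 0.5779 ≈ +$152 billion.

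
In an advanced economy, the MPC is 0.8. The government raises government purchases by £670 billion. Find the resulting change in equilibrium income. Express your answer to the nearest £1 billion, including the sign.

Government-spending multiplier = 1/(1 − MPC) = 1/(1 − 0.8) = 1/0.2 = 5.
ΔY = k × ΔG = (+£670 billion) / 0.2 = +£3,350 billion.

+£3,350 billion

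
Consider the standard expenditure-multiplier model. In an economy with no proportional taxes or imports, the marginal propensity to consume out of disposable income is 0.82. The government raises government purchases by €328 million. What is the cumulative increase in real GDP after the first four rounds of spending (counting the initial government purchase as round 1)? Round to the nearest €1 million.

Round 1 adds ΔG = €328 million; each later round is MPC = 0.82 times the previous.
After 4 rounds: 328 + 268.96 + 220.5472 + 180.848704 = ΔG·(1 − c^4)/(1 − c) = 328 × (1 − 0.45212176)/0.18 ≈ €998 million.

€998 million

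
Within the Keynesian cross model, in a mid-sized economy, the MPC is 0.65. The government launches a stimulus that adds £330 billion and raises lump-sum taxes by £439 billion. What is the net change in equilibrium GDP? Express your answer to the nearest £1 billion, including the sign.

+£128 billion

Expenditure multiplier = 1/(1 − MPC) = 1/(1 − 0.65) = 1/0.35 ≈ 2.857.
ΔG contributes k·ΔG = (+£330 billion) / 0.35 ≈ +£942.9 billion.
ΔT of +£439 billion changes first-round spending by −c·ΔT = −£285.35 billion, contributing k·(−c·ΔT) = (−£285.35 billion) / 0.35 ≈ −£815.3 billion.
Net ΔY = k(ΔG − c·ΔT) = (+£44.65 billion) / 0.35 ≈ +£128 billion.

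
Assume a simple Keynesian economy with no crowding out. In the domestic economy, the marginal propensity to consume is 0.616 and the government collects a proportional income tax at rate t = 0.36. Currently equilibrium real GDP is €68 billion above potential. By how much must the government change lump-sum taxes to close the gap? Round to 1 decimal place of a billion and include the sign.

Spending multiplier = 1/(1 − c(1−t)) = 1/(1 − 0.616×0.64) = 1/0.60576 ≈ 1.651.
Tax multiplier = −c·k = −0.616/0.60576 ≈ −1.017. Need ΔY = −€68 billion, so ΔT = ΔY/(−c·k) = −(−€68 billion) × 0.60576 / 0.616 ≈ +€66.9 billion.
The government should raise lump-sum taxes by €66.9 billion.

+€66.9 billion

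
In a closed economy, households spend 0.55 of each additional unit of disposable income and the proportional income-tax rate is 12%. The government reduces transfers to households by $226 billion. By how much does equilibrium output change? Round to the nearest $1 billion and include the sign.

−$241 billion

The transfer change shifts disposable income by −$226 billion, so first-round consumption changes by c·ΔTR = 0.55 × (−$226 billion) = −$124.3 billion.
Expenditure multiplier = 1/(1 − c(1−t)) = 1/(1 − 0.55×0.88) = 1/0.516 ≈ 1.938.
The transfer multiplier is c × k ≈ 1.066, so ΔY = k × (c·ΔTR) = (−$124.3 billion) / 0.516 ≈ −$241 billion.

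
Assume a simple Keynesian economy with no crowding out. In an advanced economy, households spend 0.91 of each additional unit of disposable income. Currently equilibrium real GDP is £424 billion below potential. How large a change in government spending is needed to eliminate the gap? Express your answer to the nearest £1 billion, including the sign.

Spending multiplier = 1/(1 − MPC) = 1/(1 − 0.91) = 1/0.09 ≈ 11.111.
Need ΔY = +£424 billion, so ΔG = ΔY/k = (+£424 billion) × 0.09 ≈ +£38 billion.
The government should increase government spending by £38 billion.

+£38 billion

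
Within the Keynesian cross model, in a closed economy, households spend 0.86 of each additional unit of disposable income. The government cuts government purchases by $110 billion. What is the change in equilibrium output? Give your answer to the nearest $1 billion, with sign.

Government-spending multiplier = 1/(1 − MPC) = 1/(1 − 0.86) = 1/0.14 ≈ 7.143.
ΔY = k × ΔG = (−$110 billion) / 0.14 ≈ −$786 billion.

−$786 billion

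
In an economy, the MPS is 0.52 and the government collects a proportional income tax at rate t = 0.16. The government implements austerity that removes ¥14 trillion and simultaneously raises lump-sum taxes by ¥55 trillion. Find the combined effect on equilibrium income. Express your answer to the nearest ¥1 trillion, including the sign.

−¥68 trillion

MPC = 1 − MPS = 1 − 0.52 = 0.48.
Expenditure multiplier = 1/(1 − c(1−t)) = 1/(1 − 0.48×0.84) = 1/0.5968 ≈ 1.676.
ΔG contributes k·ΔG = (−¥14 trillion) / 0.5968 ≈ −¥23.5 trillion.
ΔT of +¥55 trillion changes first-round spending by −c·ΔT = −¥26.4 trillion, contributing k·(−c·ΔT) = (−¥26.4 trillion) / 0.5968 ≈ −¥44.2 trillion.
Net ΔY = k(ΔG − c·ΔT) = (−¥40.4 trillion) / 0.5968 ≈ −¥68 trillion.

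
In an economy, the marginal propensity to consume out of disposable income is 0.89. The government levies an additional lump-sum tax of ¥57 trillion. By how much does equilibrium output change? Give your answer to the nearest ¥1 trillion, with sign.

−¥461 trillion

A lump-sum tax change of +¥57 trillion shifts disposable income by −¥57 trillion; first-round consumption changes by −c × ΔT = −0.89 × (+¥57 trillion) = −¥50.73 trillion.
Expenditure multiplier = 1/(1 − MPC) = 1/(1 − 0.89) = 1/0.11 ≈ 9.091.
The tax multiplier is −c × k ≈ −8.091, so ΔY = k × (−c·ΔT) = (−¥50.73 trillion) / 0.11 ≈ −¥461 trillion.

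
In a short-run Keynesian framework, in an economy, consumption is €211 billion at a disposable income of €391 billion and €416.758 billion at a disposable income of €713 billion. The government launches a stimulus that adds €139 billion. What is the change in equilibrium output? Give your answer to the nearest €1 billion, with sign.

+€385 billion

MPC = ΔC/ΔYd = (416.758 − 211)/(713 − 391) = 205.758/322 = 0.639.
Government-spending multiplier = 1/(1 − MPC) = 1/(1 − 0.639) = 1/0.361 ≈ 2.77.
ΔY = k × ΔG = (+€139 billion) / 0.361 ≈ +€385 billion.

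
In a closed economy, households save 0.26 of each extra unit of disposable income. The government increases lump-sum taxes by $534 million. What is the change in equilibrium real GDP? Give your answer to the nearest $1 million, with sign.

MPC = 1 − MPS = 1 − 0.26 = 0.74.
A lump-sum tax change of +$534 million shifts disposable income by −$534 million; first-round consumption changes by −c × ΔT = −0.74 × (+$534 million) = −$395.16 million.
Expenditure multiplier = 1/(1 − MPC) = 1/(1 − 0.74) = 1/0.26 ≈ 3.846.
The tax multiplier is −c × k ≈ −2.846, so ΔY = k × (−c·ΔT) = (−$395.16 million) / 0.26 ≈ −$1,520 million.

−$1,520 million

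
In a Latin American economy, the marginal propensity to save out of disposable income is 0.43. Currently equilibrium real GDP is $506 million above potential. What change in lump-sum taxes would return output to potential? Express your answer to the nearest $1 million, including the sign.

+$382 million

MPC = 1 − MPS = 1 − 0.43 = 0.57.
Spending multiplier = 1/(1 − MPC) = 1/(1 − 0.57) = 1/0.43 ≈ 2.326.
Tax multiplier = −c·k = −0.57/0.43 ≈ −1.326. Need ΔY = −$506 million, so ΔT = ΔY/(−c·k) = −(−$506 million) × 0.43 / 0.57 ≈ +$382 million.
The government should raise lump-sum taxes by $382 million.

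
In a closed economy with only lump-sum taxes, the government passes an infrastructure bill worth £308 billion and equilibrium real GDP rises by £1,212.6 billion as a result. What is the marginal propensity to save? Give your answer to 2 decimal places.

0.25

Implied spending multiplier k = ΔY/ΔG = 1,212.6/308 ≈ 3.937.
Since k = 1/(1 − MPC), MPC = 1 − 1/k = 1 − ΔG/ΔY = 1 − 308/1,212.6 ≈ 0.75.
MPS = 1 − MPC = 0.25.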